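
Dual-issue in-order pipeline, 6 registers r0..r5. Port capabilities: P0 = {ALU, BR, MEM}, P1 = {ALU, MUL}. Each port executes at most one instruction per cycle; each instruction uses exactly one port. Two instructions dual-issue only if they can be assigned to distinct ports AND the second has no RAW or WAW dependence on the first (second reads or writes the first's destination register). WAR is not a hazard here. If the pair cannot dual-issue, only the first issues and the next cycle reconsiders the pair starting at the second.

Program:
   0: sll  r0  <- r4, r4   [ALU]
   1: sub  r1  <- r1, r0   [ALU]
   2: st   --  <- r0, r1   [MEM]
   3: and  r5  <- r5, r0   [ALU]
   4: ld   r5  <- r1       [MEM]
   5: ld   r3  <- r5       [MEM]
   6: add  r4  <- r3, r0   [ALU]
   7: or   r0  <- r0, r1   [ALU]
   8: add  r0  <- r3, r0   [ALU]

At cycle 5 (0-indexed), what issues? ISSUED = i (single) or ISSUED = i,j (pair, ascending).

c0: i0 sll  RAW r0
c1: i1 sub  RAW r1
c2: i2&i3 st+and  pair
c3: i4 ld  no-port MEM/MEM
c4: i5 ld  RAW r3
c5: i6&i7 add+or  pair
c6: i8 add  tail

ISSUED = 6,7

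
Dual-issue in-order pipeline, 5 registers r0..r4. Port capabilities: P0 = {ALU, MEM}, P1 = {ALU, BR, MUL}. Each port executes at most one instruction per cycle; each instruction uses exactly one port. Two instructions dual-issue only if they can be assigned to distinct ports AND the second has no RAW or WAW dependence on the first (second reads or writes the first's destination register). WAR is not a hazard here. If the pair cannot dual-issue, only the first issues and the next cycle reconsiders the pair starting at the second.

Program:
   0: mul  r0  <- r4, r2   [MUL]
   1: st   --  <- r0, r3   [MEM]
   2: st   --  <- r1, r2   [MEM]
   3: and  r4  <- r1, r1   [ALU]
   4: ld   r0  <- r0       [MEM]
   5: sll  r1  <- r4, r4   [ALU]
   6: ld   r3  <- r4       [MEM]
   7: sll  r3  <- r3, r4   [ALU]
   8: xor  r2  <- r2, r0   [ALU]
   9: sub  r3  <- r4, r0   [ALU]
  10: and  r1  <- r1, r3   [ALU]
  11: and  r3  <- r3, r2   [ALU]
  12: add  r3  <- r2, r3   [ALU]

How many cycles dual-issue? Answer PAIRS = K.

[0] i0  mul  -- RAW r0
[1] i1  st  -- no-port MEM/MEM
[2] i2&i3  st/and  -- pair
[3] i4&i5  ld/sll  -- pair
[4] i6  ld  -- RAW+WAW r3
[5] i7&i8  sll/xor  -- pair
[6] i9  sub  -- RAW r3
[7] i10&i11  and/and  -- pair
[8] i12  add  -- tail

PAIRS = 4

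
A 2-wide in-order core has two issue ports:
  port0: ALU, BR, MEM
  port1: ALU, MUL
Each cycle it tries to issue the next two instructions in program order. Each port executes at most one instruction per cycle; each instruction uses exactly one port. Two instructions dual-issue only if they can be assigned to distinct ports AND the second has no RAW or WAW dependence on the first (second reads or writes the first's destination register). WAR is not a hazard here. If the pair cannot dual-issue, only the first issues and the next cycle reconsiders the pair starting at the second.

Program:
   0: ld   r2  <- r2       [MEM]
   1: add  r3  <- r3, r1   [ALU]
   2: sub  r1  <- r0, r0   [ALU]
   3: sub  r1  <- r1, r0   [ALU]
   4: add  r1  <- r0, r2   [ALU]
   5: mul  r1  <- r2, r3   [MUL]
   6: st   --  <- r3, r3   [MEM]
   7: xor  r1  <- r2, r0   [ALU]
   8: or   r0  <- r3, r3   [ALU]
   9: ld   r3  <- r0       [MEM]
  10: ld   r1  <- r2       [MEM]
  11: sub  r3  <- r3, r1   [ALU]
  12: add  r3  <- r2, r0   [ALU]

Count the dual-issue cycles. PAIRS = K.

PAIRS = 3

c0: i0/i1 ld.MEM/add.ALU  dual
c1: i2 sub.ALU  RAW+WAW r1
c2: i3 sub.ALU  WAW r1
c3: i4 add.ALU  WAW r1
c4: i5/i6 mul.MUL/st.MEM  dual
c5: i7/i8 xor.ALU/or.ALU  dual
c6: i9 ld.MEM  no-port MEM/MEM
c7: i10 ld.MEM  RAW r1
c8: i11 sub.ALU  WAW r3
c9: i12 add.ALU  tail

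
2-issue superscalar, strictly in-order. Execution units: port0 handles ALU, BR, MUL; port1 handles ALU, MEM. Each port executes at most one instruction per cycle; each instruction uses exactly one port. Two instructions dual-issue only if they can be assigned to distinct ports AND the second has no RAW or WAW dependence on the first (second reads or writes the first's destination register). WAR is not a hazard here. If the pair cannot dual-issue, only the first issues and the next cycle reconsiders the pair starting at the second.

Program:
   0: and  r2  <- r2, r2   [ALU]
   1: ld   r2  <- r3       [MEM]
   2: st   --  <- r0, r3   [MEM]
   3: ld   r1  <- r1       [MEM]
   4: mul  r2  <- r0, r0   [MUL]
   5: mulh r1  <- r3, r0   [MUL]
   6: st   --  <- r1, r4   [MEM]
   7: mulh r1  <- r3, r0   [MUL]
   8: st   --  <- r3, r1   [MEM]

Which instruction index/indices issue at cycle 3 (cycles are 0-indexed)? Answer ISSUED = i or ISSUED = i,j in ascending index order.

#0 head=0: and i0 WAW r2
#1 head=1: ld i1 no-port MEM/MEM
#2 head=2: st i2 no-port MEM/MEM
#3 head=3: ld/mul i3,i4 pair
#4 head=5: mulh i5 RAW r1
#5 head=6: st/mulh i6,i7 pair
#6 head=8: st i8 tail

ISSUED = 3,4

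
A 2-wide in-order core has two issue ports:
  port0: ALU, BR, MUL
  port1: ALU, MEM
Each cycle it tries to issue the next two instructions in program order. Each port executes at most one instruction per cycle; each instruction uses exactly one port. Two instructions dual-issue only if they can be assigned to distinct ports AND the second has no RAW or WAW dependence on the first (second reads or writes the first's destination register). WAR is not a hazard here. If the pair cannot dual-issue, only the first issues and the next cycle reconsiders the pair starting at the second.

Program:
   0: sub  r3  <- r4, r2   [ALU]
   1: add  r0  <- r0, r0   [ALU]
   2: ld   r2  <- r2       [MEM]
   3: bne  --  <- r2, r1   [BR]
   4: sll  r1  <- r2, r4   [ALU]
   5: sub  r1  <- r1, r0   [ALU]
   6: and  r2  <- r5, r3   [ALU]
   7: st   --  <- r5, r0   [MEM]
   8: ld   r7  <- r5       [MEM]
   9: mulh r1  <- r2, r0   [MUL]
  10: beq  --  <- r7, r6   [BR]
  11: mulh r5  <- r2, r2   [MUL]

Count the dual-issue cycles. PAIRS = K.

0. sub.ALU add.ALU @i0/i1  | pair
1. ld.MEM @i2  | RAW r2
2. bne.BR sll.ALU @i3/i4  | pair
3. sub.ALU and.ALU @i5/i6  | pair
4. st.MEM @i7  | no-port MEM/MEM
5. ld.MEM mulh.MUL @i8/i9  | pair
6. beq.BR @i10  | no-port BR/MUL
7. mulh.MUL @i11  | tail

PAIRS = 4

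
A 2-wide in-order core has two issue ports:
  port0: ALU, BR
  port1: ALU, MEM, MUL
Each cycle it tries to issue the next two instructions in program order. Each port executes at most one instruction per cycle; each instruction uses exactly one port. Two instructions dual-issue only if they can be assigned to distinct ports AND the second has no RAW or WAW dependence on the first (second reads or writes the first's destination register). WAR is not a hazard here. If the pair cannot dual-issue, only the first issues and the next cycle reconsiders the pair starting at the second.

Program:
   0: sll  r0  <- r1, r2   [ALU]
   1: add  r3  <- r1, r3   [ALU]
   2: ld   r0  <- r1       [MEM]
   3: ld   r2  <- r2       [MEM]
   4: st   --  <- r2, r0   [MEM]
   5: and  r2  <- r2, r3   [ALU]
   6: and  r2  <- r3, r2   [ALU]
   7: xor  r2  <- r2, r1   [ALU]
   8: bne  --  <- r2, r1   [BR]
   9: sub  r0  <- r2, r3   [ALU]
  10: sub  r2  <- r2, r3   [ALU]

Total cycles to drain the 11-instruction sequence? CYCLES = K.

[0] i0/i1  sll+add  -- 2-wide
[1] i2  ld  -- no-port MEM/MEM
[2] i3  ld  -- no-port MEM/MEM
[3] i4/i5  st+and  -- 2-wide
[4] i6  and  -- RAW+WAW r2
[5] i7  xor  -- RAW r2
[6] i8/i9  bne+sub  -- 2-wide
[7] i10  sub  -- tail

CYCLES = 8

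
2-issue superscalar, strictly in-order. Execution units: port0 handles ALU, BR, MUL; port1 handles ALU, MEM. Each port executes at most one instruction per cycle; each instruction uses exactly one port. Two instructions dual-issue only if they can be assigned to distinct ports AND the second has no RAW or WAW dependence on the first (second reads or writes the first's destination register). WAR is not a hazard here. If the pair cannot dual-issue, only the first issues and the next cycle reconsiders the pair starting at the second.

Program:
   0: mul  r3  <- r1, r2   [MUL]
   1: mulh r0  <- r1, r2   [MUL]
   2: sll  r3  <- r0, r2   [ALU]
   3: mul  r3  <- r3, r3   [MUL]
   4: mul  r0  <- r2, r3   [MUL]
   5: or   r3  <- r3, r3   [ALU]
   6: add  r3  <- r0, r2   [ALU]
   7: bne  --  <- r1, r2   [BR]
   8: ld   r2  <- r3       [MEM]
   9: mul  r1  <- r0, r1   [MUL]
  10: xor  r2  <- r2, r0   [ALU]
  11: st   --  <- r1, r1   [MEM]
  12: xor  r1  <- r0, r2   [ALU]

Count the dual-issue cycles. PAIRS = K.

c0: i0 mul.MUL  no-port MUL/MUL
c1: i1 mulh.MUL  RAW r0
c2: i2 sll.ALU  RAW+WAW r3
c3: i3 mul.MUL  no-port MUL/MUL
c4: i4/i5 mul.MUL;or.ALU  2-wide
c5: i6/i7 add.ALU;bne.BR  2-wide
c6: i8/i9 ld.MEM;mul.MUL  2-wide
c7: i10/i11 xor.ALU;st.MEM  2-wide
c8: i12 xor.ALU  tail

PAIRS = 4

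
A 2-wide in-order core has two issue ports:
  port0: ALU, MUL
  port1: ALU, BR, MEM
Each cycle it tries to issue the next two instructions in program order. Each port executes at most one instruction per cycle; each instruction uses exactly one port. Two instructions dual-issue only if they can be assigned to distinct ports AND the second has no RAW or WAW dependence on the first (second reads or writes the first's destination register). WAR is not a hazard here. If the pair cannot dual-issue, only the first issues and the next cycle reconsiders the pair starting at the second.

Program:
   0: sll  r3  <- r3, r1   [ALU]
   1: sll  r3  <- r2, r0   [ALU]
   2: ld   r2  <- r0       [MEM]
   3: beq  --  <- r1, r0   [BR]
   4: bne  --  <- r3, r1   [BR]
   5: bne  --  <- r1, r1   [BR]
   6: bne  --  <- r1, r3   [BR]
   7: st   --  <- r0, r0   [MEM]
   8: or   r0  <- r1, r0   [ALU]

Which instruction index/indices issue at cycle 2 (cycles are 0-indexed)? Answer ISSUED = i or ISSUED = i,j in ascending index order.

ISSUED = 3

t=0 i0:sll.ALU ; WAW r3
t=1 i1+i2:sll.ALU+ld.MEM ; dual
t=2 i3:beq.BR ; no-port BR/BR
t=3 i4:bne.BR ; no-port BR/BR
t=4 i5:bne.BR ; no-port BR/BR
t=5 i6:bne.BR ; no-port BR/MEM
t=6 i7+i8:st.MEM+or.ALU ; dual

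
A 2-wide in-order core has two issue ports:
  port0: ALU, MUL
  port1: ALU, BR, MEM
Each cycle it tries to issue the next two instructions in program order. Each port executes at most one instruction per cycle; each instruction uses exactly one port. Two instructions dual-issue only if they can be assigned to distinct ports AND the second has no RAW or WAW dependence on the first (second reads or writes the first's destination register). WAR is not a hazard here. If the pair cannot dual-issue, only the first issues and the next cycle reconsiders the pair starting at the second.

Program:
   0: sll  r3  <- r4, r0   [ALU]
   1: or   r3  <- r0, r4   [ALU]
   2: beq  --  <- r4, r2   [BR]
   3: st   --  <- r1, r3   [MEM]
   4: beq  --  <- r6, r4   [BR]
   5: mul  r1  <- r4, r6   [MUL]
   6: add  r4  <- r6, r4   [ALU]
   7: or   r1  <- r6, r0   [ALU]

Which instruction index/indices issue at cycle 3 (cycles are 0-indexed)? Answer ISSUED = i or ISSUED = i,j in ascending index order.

ISSUED = 4,5

#0 head=0: sll i0 WAW r3
#1 head=1: or;beq i1&i2 2-wide
#2 head=3: st i3 no-port MEM/BR
#3 head=4: beq;mul i4&i5 2-wide
#4 head=6: add;or i6&i7 2-wide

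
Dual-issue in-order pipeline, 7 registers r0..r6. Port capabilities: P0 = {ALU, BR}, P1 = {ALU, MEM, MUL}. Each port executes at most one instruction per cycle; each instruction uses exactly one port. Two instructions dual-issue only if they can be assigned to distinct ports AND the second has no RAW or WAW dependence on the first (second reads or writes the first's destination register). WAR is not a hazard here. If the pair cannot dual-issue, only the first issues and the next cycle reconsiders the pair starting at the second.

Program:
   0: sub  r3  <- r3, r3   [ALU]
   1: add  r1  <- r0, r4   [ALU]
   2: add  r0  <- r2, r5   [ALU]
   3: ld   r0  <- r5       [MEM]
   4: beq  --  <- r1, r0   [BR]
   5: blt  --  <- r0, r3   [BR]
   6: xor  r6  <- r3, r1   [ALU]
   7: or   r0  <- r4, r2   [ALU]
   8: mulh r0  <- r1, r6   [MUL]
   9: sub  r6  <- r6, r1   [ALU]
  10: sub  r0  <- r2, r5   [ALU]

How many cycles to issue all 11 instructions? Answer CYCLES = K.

CYCLES = 8

[0] i0&i1  sub.ALU add.ALU  -- dual
[1] i2  add.ALU  -- WAW r0
[2] i3  ld.MEM  -- RAW r0
[3] i4  beq.BR  -- no-port BR/BR
[4] i5&i6  blt.BR xor.ALU  -- dual
[5] i7  or.ALU  -- WAW r0
[6] i8&i9  mulh.MUL sub.ALU  -- dual
[7] i10  sub.ALU  -- tail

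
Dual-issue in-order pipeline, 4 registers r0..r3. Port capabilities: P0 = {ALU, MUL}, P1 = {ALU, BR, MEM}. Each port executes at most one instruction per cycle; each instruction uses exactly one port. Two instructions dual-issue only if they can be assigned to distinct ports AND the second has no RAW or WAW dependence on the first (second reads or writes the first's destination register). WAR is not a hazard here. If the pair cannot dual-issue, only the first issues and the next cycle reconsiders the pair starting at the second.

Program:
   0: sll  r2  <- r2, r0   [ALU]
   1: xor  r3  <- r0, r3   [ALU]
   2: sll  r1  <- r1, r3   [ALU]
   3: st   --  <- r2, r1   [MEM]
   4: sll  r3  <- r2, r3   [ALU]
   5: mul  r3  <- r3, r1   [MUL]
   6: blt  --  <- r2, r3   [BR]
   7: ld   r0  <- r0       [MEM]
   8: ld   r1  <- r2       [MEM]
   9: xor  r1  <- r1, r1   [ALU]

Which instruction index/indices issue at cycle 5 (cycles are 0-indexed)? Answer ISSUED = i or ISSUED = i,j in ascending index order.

ISSUED = 7

#0 head=0: sll xor i0&i1 pair
#1 head=2: sll i2 RAW r1
#2 head=3: st sll i3&i4 pair
#3 head=5: mul i5 RAW r3
#4 head=6: blt i6 no-port BR/MEM
#5 head=7: ld i7 no-port MEM/MEM
#6 head=8: ld i8 RAW+WAW r1
#7 head=9: xor i9 tail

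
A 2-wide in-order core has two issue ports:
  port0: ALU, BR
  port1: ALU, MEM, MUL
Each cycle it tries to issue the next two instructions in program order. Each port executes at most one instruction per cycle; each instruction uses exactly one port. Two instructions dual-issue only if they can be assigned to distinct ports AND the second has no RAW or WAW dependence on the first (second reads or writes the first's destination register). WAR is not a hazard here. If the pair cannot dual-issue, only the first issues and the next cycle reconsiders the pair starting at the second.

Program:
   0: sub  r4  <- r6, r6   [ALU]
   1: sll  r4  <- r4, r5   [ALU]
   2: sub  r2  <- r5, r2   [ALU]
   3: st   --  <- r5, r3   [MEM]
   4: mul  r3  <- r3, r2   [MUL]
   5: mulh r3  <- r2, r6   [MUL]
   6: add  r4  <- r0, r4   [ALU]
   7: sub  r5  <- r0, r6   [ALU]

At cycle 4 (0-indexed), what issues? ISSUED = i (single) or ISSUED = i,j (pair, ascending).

0. sub @i0  | RAW+WAW r4
1. sll sub @i1,i2  | 2-wide
2. st @i3  | no-port MEM/MUL
3. mul @i4  | no-port MUL/MUL
4. mulh add @i5,i6  | 2-wide
5. sub @i7  | tail

ISSUED = 5,6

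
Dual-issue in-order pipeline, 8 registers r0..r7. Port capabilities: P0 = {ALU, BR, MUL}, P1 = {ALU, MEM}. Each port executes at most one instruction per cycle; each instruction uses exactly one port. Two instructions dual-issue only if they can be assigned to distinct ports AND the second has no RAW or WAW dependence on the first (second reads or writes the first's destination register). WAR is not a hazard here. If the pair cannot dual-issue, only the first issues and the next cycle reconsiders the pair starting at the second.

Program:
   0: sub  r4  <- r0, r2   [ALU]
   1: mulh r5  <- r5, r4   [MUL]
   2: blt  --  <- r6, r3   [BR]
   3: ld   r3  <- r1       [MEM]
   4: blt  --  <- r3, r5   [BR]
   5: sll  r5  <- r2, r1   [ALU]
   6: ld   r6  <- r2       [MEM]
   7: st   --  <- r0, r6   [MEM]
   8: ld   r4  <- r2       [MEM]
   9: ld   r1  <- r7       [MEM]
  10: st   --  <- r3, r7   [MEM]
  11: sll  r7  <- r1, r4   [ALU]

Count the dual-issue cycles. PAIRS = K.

0. sub.ALU @i0  | RAW r4
1. mulh.MUL @i1  | no-port MUL/BR
2. blt.BR+ld.MEM @i2,i3  | 2-wide
3. blt.BR+sll.ALU @i4,i5  | 2-wide
4. ld.MEM @i6  | no-port MEM/MEM
5. st.MEM @i7  | no-port MEM/MEM
6. ld.MEM @i8  | no-port MEM/MEM
7. ld.MEM @i9  | no-port MEM/MEM
8. st.MEM+sll.ALU @i10,i11  | 2-wide

PAIRS = 3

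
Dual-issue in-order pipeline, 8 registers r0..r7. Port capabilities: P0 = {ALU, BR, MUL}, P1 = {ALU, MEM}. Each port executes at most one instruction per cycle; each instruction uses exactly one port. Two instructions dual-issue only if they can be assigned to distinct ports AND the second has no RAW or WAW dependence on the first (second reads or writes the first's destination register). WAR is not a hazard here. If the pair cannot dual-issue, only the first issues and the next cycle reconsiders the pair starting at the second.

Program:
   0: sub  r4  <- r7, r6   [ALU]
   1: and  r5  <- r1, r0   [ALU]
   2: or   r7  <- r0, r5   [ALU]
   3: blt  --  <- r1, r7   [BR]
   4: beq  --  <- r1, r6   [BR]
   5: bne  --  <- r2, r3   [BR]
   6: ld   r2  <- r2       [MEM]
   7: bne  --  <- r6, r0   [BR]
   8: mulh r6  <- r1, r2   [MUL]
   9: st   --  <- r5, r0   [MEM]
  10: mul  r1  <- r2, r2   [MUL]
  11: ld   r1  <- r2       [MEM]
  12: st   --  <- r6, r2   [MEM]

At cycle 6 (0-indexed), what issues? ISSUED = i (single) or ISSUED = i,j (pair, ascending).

ISSUED = 8,9

#0 head=0: sub.ALU/and.ALU i0/i1 pair
#1 head=2: or.ALU i2 RAW r7
#2 head=3: blt.BR i3 no-port BR/BR
#3 head=4: beq.BR i4 no-port BR/BR
#4 head=5: bne.BR/ld.MEM i5/i6 pair
#5 head=7: bne.BR i7 no-port BR/MUL
#6 head=8: mulh.MUL/st.MEM i8/i9 pair
#7 head=10: mul.MUL i10 WAW r1
#8 head=11: ld.MEM i11 no-port MEM/MEM
#9 head=12: st.MEM i12 tail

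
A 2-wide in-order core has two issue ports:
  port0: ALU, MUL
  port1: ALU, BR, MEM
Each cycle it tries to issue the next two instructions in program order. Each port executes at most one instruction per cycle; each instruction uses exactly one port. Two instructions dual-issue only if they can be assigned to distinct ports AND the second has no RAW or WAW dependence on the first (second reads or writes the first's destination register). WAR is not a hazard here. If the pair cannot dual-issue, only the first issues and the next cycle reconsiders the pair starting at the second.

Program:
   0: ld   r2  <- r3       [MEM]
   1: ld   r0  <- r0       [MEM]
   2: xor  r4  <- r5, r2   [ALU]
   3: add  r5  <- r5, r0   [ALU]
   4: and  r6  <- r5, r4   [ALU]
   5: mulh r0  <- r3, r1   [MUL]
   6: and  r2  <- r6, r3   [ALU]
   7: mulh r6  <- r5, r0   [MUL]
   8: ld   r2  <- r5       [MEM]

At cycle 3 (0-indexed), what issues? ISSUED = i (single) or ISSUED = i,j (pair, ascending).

ISSUED = 4,5

  cy0 -> i0 (ld) no-port MEM/MEM
  cy1 -> i1,i2 (ld xor) pair
  cy2 -> i3 (add) RAW r5
  cy3 -> i4,i5 (and mulh) pair
  cy4 -> i6,i7 (and mulh) pair
  cy5 -> i8 (ld) tail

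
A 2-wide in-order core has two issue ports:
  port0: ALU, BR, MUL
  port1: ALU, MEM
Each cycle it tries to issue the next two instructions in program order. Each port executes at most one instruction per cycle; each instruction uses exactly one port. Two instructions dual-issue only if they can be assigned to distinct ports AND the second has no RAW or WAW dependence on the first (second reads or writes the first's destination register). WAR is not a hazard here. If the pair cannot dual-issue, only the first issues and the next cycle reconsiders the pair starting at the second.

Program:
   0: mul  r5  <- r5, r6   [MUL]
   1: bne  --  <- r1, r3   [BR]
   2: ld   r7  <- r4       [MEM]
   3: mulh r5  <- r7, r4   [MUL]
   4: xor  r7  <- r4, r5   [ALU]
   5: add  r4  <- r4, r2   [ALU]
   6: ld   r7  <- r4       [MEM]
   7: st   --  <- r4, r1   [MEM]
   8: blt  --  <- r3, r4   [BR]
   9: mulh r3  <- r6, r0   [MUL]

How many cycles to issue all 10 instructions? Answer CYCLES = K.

c0: i0 mul  no-port MUL/BR
c1: i1/i2 bne+ld  dual
c2: i3 mulh  RAW r5
c3: i4/i5 xor+add  dual
c4: i6 ld  no-port MEM/MEM
c5: i7/i8 st+blt  dual
c6: i9 mulh  tail

CYCLES = 7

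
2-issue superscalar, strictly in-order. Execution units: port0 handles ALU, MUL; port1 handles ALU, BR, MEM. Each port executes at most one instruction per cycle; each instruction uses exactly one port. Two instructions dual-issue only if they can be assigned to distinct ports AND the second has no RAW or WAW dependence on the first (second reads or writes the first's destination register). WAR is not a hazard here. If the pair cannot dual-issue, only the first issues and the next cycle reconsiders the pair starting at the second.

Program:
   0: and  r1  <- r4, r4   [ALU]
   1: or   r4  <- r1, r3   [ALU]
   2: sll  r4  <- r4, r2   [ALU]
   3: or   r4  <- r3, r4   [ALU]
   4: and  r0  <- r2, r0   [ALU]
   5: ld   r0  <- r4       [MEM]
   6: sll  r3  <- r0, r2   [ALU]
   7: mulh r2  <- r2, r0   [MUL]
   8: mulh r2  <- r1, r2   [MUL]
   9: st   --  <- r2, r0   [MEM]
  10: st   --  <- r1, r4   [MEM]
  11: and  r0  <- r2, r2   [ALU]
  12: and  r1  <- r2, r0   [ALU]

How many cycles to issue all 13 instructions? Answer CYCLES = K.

CYCLES = 10

c0: i0 and.ALU  RAW r1
c1: i1 or.ALU  RAW+WAW r4
c2: i2 sll.ALU  RAW+WAW r4
c3: i3&i4 or.ALU/and.ALU  dual
c4: i5 ld.MEM  RAW r0
c5: i6&i7 sll.ALU/mulh.MUL  dual
c6: i8 mulh.MUL  RAW r2
c7: i9 st.MEM  no-port MEM/MEM
c8: i10&i11 st.MEM/and.ALU  dual
c9: i12 and.ALU  tail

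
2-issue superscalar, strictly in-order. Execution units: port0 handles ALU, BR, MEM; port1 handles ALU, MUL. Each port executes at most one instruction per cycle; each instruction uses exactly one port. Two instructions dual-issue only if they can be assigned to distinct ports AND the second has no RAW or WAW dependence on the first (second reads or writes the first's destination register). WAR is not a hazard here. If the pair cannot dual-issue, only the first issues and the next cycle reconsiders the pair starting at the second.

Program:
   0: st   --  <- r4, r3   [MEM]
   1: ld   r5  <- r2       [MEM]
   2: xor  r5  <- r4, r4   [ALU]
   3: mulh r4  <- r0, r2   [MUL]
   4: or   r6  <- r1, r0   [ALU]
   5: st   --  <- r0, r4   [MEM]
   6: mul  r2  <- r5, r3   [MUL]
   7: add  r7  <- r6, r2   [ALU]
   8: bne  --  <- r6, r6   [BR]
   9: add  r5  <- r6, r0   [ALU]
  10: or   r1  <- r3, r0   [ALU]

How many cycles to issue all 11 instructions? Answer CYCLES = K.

CYCLES = 7

  cy0 -> i0 (st) no-port MEM/MEM
  cy1 -> i1 (ld) WAW r5
  cy2 -> i2&i3 (xor mulh) dual
  cy3 -> i4&i5 (or st) dual
  cy4 -> i6 (mul) RAW r2
  cy5 -> i7&i8 (add bne) dual
  cy6 -> i9&i10 (add or) dual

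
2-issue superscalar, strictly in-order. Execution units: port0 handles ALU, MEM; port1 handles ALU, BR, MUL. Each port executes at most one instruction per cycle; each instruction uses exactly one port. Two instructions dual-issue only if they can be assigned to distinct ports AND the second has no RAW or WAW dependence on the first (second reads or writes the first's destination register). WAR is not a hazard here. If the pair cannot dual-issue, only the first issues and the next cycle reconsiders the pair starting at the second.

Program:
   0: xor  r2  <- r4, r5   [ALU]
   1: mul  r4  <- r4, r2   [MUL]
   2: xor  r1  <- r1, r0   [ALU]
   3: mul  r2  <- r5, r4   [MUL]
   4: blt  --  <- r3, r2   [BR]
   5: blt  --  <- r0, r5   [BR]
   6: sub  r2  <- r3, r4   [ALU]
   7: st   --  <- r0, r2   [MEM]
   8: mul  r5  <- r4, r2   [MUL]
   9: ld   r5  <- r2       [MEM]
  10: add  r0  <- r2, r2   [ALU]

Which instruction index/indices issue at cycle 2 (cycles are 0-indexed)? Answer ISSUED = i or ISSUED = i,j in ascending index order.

ISSUED = 3

t=0 i0:xor.ALU ; RAW r2
t=1 i1,i2:mul.MUL+xor.ALU ; dual
t=2 i3:mul.MUL ; no-port MUL/BR
t=3 i4:blt.BR ; no-port BR/BR
t=4 i5,i6:blt.BR+sub.ALU ; dual
t=5 i7,i8:st.MEM+mul.MUL ; dual
t=6 i9,i10:ld.MEM+add.ALU ; dual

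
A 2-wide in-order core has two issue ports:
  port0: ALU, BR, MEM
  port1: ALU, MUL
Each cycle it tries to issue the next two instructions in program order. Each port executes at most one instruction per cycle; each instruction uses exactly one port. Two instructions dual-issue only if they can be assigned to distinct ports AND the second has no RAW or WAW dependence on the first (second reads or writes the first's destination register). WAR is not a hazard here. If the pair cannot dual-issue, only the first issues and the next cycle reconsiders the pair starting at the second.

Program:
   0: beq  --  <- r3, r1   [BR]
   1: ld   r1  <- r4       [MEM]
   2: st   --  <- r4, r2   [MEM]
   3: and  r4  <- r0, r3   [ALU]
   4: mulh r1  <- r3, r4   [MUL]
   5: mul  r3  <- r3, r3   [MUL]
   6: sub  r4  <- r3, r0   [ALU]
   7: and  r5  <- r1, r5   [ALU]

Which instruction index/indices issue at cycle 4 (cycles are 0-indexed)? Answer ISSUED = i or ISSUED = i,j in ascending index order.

ISSUED = 5

#0 head=0: beq i0 no-port BR/MEM
#1 head=1: ld i1 no-port MEM/MEM
#2 head=2: st;and i2+i3 2-wide
#3 head=4: mulh i4 no-port MUL/MUL
#4 head=5: mul i5 RAW r3
#5 head=6: sub;and i6+i7 2-wide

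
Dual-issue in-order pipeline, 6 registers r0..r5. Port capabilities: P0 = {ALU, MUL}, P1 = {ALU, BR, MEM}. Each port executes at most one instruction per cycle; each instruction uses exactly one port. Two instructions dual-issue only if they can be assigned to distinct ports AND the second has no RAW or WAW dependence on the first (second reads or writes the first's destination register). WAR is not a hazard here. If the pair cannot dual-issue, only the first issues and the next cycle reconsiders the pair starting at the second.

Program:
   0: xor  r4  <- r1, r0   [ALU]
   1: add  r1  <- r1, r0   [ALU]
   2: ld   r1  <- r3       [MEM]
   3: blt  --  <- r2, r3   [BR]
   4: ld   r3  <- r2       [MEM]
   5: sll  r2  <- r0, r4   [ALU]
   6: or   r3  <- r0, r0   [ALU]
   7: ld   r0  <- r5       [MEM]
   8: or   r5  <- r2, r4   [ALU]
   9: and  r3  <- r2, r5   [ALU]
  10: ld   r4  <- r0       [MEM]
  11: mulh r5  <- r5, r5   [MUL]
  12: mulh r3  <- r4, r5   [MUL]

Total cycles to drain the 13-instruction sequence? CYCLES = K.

0. xor;add @i0/i1  | dual
1. ld @i2  | no-port MEM/BR
2. blt @i3  | no-port BR/MEM
3. ld;sll @i4/i5  | dual
4. or;ld @i6/i7  | dual
5. or @i8  | RAW r5
6. and;ld @i9/i10  | dual
7. mulh @i11  | no-port MUL/MUL
8. mulh @i12  | tail

CYCLES = 9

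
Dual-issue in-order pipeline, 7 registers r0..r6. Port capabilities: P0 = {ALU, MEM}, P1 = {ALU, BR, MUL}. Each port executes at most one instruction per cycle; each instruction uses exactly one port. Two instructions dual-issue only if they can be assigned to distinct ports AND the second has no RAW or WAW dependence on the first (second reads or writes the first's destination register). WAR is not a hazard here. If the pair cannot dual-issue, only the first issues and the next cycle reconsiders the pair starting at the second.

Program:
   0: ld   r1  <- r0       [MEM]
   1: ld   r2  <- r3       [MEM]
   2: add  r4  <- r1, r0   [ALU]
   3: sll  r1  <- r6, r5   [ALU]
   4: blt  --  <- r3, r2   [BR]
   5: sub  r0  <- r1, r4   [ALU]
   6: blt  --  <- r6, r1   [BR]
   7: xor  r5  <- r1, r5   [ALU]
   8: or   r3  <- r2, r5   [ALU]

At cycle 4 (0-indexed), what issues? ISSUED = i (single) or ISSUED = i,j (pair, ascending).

c0: i0 ld  no-port MEM/MEM
c1: i1/i2 ld;add  pair
c2: i3/i4 sll;blt  pair
c3: i5/i6 sub;blt  pair
c4: i7 xor  RAW r5
c5: i8 or  tail

ISSUED = 7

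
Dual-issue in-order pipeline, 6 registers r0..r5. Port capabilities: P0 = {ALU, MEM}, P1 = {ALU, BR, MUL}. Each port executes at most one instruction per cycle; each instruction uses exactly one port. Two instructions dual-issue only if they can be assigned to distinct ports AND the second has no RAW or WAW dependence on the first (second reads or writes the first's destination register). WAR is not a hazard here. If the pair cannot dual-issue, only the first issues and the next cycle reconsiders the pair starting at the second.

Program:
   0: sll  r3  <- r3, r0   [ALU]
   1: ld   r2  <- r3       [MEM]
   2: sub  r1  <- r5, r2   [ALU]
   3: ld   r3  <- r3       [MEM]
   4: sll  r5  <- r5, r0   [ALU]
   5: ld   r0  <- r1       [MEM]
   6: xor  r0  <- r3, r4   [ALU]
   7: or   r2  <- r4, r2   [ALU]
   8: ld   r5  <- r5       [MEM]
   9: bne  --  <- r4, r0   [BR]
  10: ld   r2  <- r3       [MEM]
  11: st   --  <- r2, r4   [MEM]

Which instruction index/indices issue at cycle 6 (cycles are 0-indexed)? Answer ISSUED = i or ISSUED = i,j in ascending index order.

t=0 i0:sll ; RAW r3
t=1 i1:ld ; RAW r2
t=2 i2/i3:sub+ld ; 2-wide
t=3 i4/i5:sll+ld ; 2-wide
t=4 i6/i7:xor+or ; 2-wide
t=5 i8/i9:ld+bne ; 2-wide
t=6 i10:ld ; no-port MEM/MEM
t=7 i11:st ; tail

ISSUED = 10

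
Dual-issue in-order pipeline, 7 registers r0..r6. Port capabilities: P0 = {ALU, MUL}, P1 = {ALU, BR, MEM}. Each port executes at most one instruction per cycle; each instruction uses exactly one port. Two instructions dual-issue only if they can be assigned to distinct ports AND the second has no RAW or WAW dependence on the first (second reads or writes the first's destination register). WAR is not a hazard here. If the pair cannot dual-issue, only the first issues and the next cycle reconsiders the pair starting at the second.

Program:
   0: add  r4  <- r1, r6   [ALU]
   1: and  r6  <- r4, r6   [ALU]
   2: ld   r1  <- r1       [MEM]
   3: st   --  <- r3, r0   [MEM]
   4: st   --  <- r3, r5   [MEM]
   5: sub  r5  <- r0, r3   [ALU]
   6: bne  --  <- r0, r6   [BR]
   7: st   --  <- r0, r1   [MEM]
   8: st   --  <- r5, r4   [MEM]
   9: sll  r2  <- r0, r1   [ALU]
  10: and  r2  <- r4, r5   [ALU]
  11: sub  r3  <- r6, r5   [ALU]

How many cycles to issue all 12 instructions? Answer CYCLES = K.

CYCLES = 8

c0: i0 add  RAW r4
c1: i1+i2 and;ld  pair
c2: i3 st  no-port MEM/MEM
c3: i4+i5 st;sub  pair
c4: i6 bne  no-port BR/MEM
c5: i7 st  no-port MEM/MEM
c6: i8+i9 st;sll  pair
c7: i10+i11 and;sub  pair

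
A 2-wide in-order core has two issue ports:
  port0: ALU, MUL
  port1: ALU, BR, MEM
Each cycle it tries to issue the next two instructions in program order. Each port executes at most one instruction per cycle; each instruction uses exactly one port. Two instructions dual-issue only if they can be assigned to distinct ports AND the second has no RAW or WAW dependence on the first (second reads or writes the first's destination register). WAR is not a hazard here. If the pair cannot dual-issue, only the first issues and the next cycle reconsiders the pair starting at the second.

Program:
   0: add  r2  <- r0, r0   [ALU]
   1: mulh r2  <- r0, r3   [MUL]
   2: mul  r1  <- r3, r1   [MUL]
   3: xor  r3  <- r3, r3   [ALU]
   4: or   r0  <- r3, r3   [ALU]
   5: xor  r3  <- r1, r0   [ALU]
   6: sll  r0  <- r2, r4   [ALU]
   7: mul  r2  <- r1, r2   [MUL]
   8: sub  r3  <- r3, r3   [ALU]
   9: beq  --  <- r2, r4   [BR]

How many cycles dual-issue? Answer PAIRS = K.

PAIRS = 3

t=0 i0:add.ALU ; WAW r2
t=1 i1:mulh.MUL ; no-port MUL/MUL
t=2 i2&i3:mul.MUL;xor.ALU ; pair
t=3 i4:or.ALU ; RAW r0
t=4 i5&i6:xor.ALU;sll.ALU ; pair
t=5 i7&i8:mul.MUL;sub.ALU ; pair
t=6 i9:beq.BR ; tail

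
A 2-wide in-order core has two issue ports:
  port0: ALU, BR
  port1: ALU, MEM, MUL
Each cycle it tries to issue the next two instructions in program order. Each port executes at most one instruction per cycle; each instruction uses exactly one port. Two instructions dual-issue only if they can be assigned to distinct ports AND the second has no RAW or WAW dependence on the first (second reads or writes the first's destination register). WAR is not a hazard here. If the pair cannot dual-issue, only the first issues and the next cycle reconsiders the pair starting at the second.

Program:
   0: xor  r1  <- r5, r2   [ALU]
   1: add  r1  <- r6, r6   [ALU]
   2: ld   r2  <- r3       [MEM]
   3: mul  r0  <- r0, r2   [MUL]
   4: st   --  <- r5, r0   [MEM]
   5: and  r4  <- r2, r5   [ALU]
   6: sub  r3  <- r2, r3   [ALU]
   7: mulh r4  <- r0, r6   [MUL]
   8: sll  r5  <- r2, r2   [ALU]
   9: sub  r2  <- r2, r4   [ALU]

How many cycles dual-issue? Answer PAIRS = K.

0. xor @i0  | WAW r1
1. add ld @i1+i2  | pair
2. mul @i3  | no-port MUL/MEM
3. st and @i4+i5  | pair
4. sub mulh @i6+i7  | pair
5. sll sub @i8+i9  | pair

PAIRS = 4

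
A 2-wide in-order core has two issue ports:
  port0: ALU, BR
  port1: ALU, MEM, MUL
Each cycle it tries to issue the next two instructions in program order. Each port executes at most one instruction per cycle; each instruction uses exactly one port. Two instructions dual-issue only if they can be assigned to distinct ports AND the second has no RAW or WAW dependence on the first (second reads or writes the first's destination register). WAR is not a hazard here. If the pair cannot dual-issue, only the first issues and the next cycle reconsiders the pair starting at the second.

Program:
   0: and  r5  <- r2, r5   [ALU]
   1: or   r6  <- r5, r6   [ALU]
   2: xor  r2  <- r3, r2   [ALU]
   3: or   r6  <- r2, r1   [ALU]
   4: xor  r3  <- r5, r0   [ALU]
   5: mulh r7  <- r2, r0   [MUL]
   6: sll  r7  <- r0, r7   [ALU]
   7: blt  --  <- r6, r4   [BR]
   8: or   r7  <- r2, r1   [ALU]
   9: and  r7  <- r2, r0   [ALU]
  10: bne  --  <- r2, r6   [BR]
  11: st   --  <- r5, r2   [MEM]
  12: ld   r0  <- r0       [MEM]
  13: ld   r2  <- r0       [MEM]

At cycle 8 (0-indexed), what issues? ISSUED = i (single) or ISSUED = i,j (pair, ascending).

ISSUED = 12

  cy0 -> i0 (and.ALU) RAW r5
  cy1 -> i1/i2 (or.ALU/xor.ALU) pair
  cy2 -> i3/i4 (or.ALU/xor.ALU) pair
  cy3 -> i5 (mulh.MUL) RAW+WAW r7
  cy4 -> i6/i7 (sll.ALU/blt.BR) pair
  cy5 -> i8 (or.ALU) WAW r7
  cy6 -> i9/i10 (and.ALU/bne.BR) pair
  cy7 -> i11 (st.MEM) no-port MEM/MEM
  cy8 -> i12 (ld.MEM) no-port MEM/MEM
  cy9 -> i13 (ld.MEM) tail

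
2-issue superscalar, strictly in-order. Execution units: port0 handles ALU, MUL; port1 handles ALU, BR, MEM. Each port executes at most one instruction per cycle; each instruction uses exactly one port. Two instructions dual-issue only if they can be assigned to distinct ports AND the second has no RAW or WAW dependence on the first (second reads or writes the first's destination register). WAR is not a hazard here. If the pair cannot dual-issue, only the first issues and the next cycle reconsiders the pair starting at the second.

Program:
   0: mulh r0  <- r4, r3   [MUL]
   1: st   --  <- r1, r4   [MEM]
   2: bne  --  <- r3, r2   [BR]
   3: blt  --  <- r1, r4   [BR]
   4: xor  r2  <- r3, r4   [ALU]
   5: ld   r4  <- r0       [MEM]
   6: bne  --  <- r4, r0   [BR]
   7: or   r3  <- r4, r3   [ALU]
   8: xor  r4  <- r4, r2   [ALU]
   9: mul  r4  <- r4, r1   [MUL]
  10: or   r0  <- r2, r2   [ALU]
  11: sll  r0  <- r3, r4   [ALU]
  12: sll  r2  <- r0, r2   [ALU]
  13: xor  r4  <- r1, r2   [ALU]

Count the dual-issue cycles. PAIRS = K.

PAIRS = 4

  cy0 -> i0/i1 (mulh.MUL+st.MEM) dual
  cy1 -> i2 (bne.BR) no-port BR/BR
  cy2 -> i3/i4 (blt.BR+xor.ALU) dual
  cy3 -> i5 (ld.MEM) no-port MEM/BR
  cy4 -> i6/i7 (bne.BR+or.ALU) dual
  cy5 -> i8 (xor.ALU) RAW+WAW r4
  cy6 -> i9/i10 (mul.MUL+or.ALU) dual
  cy7 -> i11 (sll.ALU) RAW r0
  cy8 -> i12 (sll.ALU) RAW r2
  cy9 -> i13 (xor.ALU) tail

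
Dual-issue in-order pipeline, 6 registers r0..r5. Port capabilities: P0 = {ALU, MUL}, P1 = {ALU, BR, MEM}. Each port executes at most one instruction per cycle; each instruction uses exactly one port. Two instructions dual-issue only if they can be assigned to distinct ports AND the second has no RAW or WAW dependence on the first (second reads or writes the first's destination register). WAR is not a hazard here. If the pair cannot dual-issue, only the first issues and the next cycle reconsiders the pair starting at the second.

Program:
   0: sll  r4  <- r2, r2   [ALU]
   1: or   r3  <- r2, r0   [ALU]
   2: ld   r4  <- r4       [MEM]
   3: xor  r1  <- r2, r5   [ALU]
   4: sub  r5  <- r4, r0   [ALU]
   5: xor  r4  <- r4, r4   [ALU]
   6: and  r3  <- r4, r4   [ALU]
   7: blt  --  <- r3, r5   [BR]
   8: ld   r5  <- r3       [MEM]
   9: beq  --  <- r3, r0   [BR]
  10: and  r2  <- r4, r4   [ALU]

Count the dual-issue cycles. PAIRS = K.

PAIRS = 4

t=0 i0,i1:sll.ALU or.ALU ; 2-wide
t=1 i2,i3:ld.MEM xor.ALU ; 2-wide
t=2 i4,i5:sub.ALU xor.ALU ; 2-wide
t=3 i6:and.ALU ; RAW r3
t=4 i7:blt.BR ; no-port BR/MEM
t=5 i8:ld.MEM ; no-port MEM/BR
t=6 i9,i10:beq.BR and.ALU ; 2-wide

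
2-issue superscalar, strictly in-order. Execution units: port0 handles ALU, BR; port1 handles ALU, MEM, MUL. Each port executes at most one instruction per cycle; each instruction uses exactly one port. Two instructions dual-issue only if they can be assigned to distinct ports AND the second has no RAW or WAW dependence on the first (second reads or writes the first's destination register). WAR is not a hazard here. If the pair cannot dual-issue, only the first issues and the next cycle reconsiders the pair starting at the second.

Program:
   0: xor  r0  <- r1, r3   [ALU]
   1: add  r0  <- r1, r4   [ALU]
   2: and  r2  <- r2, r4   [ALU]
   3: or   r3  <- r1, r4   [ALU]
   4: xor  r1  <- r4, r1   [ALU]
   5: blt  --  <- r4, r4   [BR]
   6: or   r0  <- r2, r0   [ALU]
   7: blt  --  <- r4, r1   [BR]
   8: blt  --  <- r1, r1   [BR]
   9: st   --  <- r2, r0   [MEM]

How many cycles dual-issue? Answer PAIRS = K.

PAIRS = 4

0. xor.ALU @i0  | WAW r0
1. add.ALU and.ALU @i1&i2  | 2-wide
2. or.ALU xor.ALU @i3&i4  | 2-wide
3. blt.BR or.ALU @i5&i6  | 2-wide
4. blt.BR @i7  | no-port BR/BR
5. blt.BR st.MEM @i8&i9  | 2-wide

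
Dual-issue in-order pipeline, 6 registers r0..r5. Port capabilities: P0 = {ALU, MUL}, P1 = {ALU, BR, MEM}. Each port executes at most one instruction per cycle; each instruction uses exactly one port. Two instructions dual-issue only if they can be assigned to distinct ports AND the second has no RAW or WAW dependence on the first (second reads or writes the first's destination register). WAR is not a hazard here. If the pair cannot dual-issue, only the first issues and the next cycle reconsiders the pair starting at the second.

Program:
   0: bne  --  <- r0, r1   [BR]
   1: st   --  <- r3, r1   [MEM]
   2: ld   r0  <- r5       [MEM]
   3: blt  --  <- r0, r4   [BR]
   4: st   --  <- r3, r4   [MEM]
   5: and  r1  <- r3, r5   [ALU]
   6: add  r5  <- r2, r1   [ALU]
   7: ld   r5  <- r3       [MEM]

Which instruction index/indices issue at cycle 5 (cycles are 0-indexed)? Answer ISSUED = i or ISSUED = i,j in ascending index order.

0. bne.BR @i0  | no-port BR/MEM
1. st.MEM @i1  | no-port MEM/MEM
2. ld.MEM @i2  | no-port MEM/BR
3. blt.BR @i3  | no-port BR/MEM
4. st.MEM and.ALU @i4&i5  | pair
5. add.ALU @i6  | WAW r5
6. ld.MEM @i7  | tail

ISSUED = 6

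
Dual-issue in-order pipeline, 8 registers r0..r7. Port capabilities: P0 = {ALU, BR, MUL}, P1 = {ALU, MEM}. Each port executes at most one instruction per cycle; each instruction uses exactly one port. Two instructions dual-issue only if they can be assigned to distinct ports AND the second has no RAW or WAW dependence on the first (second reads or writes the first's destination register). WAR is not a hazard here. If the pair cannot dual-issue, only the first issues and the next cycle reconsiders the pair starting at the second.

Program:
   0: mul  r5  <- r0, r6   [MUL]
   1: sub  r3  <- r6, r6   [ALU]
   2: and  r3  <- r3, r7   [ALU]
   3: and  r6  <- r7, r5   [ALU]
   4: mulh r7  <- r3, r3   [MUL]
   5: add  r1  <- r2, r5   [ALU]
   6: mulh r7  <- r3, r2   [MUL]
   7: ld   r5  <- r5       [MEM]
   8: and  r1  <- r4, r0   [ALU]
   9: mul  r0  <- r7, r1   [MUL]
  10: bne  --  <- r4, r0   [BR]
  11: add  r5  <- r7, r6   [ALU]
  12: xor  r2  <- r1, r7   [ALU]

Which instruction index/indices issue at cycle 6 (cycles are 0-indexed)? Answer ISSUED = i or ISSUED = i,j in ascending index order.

ISSUED = 10,11

0. mul.MUL;sub.ALU @i0+i1  | dual
1. and.ALU;and.ALU @i2+i3  | dual
2. mulh.MUL;add.ALU @i4+i5  | dual
3. mulh.MUL;ld.MEM @i6+i7  | dual
4. and.ALU @i8  | RAW r1
5. mul.MUL @i9  | no-port MUL/BR
6. bne.BR;add.ALU @i10+i11  | dual
7. xor.ALU @i12  | tail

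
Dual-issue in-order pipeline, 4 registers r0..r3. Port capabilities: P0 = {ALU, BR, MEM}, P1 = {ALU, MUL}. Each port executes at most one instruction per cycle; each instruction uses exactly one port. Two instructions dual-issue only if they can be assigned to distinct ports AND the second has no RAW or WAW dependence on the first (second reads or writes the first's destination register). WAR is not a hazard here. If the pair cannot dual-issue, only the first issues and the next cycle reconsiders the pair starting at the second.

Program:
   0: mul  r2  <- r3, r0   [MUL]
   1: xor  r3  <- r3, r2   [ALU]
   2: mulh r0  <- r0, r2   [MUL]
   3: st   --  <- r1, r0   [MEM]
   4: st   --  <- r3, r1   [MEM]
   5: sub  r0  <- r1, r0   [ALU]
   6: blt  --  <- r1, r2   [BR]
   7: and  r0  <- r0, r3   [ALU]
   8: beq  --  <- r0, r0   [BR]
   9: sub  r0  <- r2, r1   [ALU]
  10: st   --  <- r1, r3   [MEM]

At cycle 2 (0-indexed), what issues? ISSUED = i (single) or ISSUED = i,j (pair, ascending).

c0: i0 mul  RAW r2
c1: i1/i2 xor+mulh  2-wide
c2: i3 st  no-port MEM/MEM
c3: i4/i5 st+sub  2-wide
c4: i6/i7 blt+and  2-wide
c5: i8/i9 beq+sub  2-wide
c6: i10 st  tail

ISSUED = 3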